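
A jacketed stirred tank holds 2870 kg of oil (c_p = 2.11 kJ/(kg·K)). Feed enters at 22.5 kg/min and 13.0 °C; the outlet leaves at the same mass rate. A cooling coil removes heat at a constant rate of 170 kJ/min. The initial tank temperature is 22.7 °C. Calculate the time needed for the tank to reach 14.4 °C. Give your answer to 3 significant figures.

125 min

Unsteady energy balance on the tank contents: M c_p dT/dt = ṁ c_p (T_in − T) − 170.
τ = M/ṁ = 127.56 min; T_ss = T_in − Q̇/(ṁ c_p) = 9.4192 °C.
T(t) = T_ss + (T₀ − T_ss) e^(−t/τ). Set T = 14.4:
e^(−t/τ) = (14.4 − 9.4192)/(22.7 − 9.4192) = 0.37504
t = −127.56 · ln(0.37504) = 125.10 min.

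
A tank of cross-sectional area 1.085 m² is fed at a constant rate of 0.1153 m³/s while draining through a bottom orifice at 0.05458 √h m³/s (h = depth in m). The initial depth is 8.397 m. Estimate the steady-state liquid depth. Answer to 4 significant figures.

Level balance: A dh/dt = 0.1153 − 0.05458 √h. Setting dh/dt = 0:
Q_in = 0.05458 √h_ss ⇒ √h_ss = 0.1153/0.05458 = 2.11250.
h_ss = 2.11250² = 4.46264 m. (Since h₀ = 8.397 m > h_ss, the level will fall toward this value.)

4.463 m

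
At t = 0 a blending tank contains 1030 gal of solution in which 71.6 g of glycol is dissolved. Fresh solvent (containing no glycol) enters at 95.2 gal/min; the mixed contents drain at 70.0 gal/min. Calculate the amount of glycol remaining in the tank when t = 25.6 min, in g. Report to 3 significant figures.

Let m(t) be the amount of glycol. Volume: V(t) = V₀ + (Q_in − Q_out) t = 1030 + 25.200 t; V(25.6) = 1675.1 gal.
Solute balance: dm/dt = 0 − Q_out C = −Q_out m/V(t).
dm/m = −Q_out dt/(V₀ + 25.200 t); integrating gives ln(m/m₀) = −(Q_out/(Q_in−Q_out)) ln(V/V₀).
m = m₀ (V₀/V)^(Q_out/(Q_in−Q_out)) = 71.6 × (1030/1675.1)^(2.7778) = 18.545 g.

18.5 g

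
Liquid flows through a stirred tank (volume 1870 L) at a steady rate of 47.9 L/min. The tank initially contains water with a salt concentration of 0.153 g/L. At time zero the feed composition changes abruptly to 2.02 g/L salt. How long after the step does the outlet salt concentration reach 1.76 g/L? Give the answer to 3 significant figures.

Species balance: V dC/dt = Q(C_in − C) ⇒ τ = V/Q = 39.040 min.
C(t) = C_in + (C₀ − C_in) e^(−t/τ). Set C = 1.76 and solve for t:
e^(−t/τ) = (C − C_in)/(C₀ − C_in) = (1.76 − 2.02)/(0.153 − 2.02) = 0.13926
t = −τ ln(…) = 39.040 × 1.9714 = 76.963 min.

77.0 min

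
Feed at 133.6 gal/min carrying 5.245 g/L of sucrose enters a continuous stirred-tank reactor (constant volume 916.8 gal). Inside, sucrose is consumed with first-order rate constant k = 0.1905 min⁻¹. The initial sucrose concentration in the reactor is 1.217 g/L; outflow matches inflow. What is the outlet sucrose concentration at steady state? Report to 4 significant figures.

2.273 g/L

Accumulation = in − out − consumed: V dC/dt = Q C_in − Q C − k V C.
At steady state: 0 = Q C_in − (Q + kV) C_ss, so C_ss = Q C_in/(Q + kV).
C_ss = 133.6·5.245/(133.6 + 0.1905·916.8) = 700.732/308.250 = 2.27326 g/L.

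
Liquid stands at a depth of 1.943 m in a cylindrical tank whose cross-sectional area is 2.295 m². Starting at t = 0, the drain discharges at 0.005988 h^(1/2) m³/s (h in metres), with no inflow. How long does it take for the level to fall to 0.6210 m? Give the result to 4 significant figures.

With no inflow, A dh/dt = −0.005988 √h.
∫ h^(−1/2) dh = −(0.005988/A) ∫ dt, giving 2√h = 2√h₀ − (0.005988/A) t.
t = 2A(√h₀ − √h)/0.005988 = 2·2.295·(√1.943 − √0.6210)/0.005988
  = 4.59000 × (1.39392 − 0.788036) / 0.005988 = 464.427 s.

464.4 s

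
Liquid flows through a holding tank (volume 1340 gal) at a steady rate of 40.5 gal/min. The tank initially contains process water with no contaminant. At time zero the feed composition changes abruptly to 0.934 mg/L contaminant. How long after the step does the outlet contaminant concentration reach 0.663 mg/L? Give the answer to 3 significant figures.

Mass balance on the solute (V constant): V dC/dt = Q(C_in − C), so τ = V/Q = 33.086 min.
C(t) = C_in + (C₀ − C_in) e^(−t/τ). Set C = 0.663 and solve for t:
e^(−t/τ) = (C − C_in)/(C₀ − C_in) = (0.663 − 0.934)/(0 − 0.934) = 0.29015
t = −τ ln(…) = 33.086 × 1.2374 = 40.940 min.

40.9 min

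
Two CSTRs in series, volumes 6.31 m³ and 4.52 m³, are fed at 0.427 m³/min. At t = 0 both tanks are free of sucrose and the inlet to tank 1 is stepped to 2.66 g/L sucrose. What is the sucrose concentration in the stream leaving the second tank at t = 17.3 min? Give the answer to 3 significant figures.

1.06 g/L

Time constants: τᵢ = Vᵢ/Q for each well-mixed tank.
τ₁ = 6.31/0.427 = 14.778 min; τ₂ = 4.52/0.427 = 10.585 min.
Solving the cascade with C₁(0)=C₂(0)=0 gives C₂(t) = C_in[1 − (τ₁ e^(−t/τ₁) − τ₂ e^(−t/τ₂))/(τ₁ − τ₂)].
At t = 17.3: e^(−t/τ₁) = 0.31015, e^(−t/τ₂) = 0.19509.
C₂ = 2.66·[1 − (14.778·0.31015 − 10.585·0.19509)/(4.1920)] = 2.66·0.39930 = 1.0621 g/L.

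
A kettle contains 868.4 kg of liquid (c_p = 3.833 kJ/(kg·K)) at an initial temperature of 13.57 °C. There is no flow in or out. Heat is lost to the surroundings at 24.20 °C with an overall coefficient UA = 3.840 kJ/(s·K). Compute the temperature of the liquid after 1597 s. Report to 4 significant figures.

First-law balance (no shaft work): M c_p dT/dt = −UA(T − T_amb).
dT/dt = (T_ss − T)/τ with T_ss = T_amb = 24.2000 °C, τ = M c_p/UA = 868.4·3.833/3.840 = 866.817 s.
Integrating: T(t) = T_ss + (T₀ − T_ss) e^(−t/τ).
T(1597) = 24.2000 + (-10.6300)·0.158441 = 22.5158 °C.

22.52 °C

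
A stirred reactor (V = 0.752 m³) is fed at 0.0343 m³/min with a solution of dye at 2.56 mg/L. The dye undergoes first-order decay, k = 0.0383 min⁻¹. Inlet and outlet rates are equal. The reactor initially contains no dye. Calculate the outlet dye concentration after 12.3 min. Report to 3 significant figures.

V dC/dt = Q(C_in − C) − k V C.
This is linear with rate a = Q/V + k = 0.083912 min⁻¹.
C_ss = Q C_in/(Q + kV) = 1.3915 mg/L; C(t) = C_ss + (C₀ − C_ss) e^(−a t).
C(12.3) = 1.3915 + (-1.3915)·e^(−0.083912·12.3) = 1.3915 + (-1.3915)·0.35625 = 0.89580 mg/L.

0.896 mg/L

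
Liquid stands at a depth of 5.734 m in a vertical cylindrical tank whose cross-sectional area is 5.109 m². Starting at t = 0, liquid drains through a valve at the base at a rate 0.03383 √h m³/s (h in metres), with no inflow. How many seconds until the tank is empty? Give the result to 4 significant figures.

Mass balance (ρ constant): A dh/dt = −0.03383 √h.
∫ h^(−1/2) dh = −(0.03383/A) ∫ dt, giving 2√h = 2√h₀ − (0.03383/A) t.
Set h = 0: 2√h₀ = (0.03383/A) t_empty ⇒ t_empty = 2A√h₀/0.03383.
t_empty = 2·5.109·√5.734/0.03383 = 10.2180·2.39458/0.03383 = 723.257 s.

723.3 s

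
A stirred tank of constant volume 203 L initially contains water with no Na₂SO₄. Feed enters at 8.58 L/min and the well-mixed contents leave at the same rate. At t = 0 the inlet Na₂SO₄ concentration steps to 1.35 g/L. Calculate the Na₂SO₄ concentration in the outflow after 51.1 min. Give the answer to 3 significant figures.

Species balance on the tank: V dC/dt = Q(C_in − C).
So dC/dt = (C_in − C)/τ with τ = V/Q = 203/8.58 = 23.660 min.
Solution: C(t) = C_in + (C₀ − C_in) e^(−t/τ).
C(51.1) = 1.35 + (0 − 1.35)·e^(−51.1/23.660) = 1.35 + (-1.3500)·0.11535 = 1.1943 g/L.

1.19 g/L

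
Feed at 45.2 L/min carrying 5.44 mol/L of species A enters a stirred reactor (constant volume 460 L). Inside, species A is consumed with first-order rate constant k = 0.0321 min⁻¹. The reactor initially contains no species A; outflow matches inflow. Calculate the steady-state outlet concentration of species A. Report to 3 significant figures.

4.10 mol/L

V dC/dt = Q(C_in − C) − k V C.
Steady state (dC/dt = 0): C_ss = Q C_in/(Q + kV) = C_in/(1 + kV/Q).
C_ss = 45.2·5.44/(45.2 + 0.0321·460) = 245.89/59.966 = 4.1005 mol/L.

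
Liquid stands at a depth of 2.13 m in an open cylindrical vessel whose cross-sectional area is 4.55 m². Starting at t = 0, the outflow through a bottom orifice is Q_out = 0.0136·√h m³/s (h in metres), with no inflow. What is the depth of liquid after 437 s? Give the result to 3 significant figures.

Accumulation of liquid (constant cross-section A): A dh/dt = −0.0136 √h.
This is separable: 2 d(√h)/dt = −0.0136/A, so √h = √h₀ − (0.0136/(2A)) t.
√h = √2.13 − 0.0136·437/(2·4.55) = 1.4595 − 0.65310 = 0.80635.
h = 0.80635² = 0.65021 m.

0.650 m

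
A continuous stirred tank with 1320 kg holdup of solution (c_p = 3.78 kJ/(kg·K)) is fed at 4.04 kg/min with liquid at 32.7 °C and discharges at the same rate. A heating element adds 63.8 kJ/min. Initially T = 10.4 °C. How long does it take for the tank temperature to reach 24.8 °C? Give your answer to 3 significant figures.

256 min

M c_p dT/dt = ṁ c_p (T_in − T) + Q̇.
τ = M/ṁ = 326.73 min; T_ss = T_in + Q̇/(ṁ c_p) = 36.878 °C.
T(t) = T_ss + (T₀ − T_ss) e^(−t/τ). Set T = 24.8:
e^(−t/τ) = (24.8 − 36.878)/(10.4 − 36.878) = 0.45615
t = −326.73 · ln(0.45615) = 256.46 min.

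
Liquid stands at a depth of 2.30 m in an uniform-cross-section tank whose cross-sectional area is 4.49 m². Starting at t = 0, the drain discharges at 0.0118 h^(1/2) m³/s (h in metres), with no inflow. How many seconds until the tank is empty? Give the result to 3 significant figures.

With no inflow, A dh/dt = −0.0118 √h.
This is separable: 2 d(√h)/dt = −0.0118/A, so √h = √h₀ − (0.0118/(2A)) t.
Tank is empty when √h = 0: t_empty = 2A√h₀/0.0118.
t_empty = 2·4.49·√2.30/0.0118 = 8.9800·1.5166/0.0118 = 1154.1 s.

1150 s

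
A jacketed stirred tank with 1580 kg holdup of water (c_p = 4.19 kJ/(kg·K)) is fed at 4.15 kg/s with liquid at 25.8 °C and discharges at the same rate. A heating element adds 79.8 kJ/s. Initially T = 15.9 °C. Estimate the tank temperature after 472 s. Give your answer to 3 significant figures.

Heat balance on the well-mixed liquid: M c_p dT/dt = ṁ c_p (T_in − T) + 79.8.
τ = M/ṁ = 380.72 s; T_ss = T_in + Q̇/(ṁ c_p) = 25.8 + 79.8/(4.15·4.19) = 30.389 °C.
This is linear first-order; T(t) = T_ss + (T₀ − T_ss) e^(−t/τ).
T(472) = 30.389 + (-14.489)·e^(−472/380.72) = 30.389 + (-14.489)·0.28946 = 26.195 °C.

26.2 °C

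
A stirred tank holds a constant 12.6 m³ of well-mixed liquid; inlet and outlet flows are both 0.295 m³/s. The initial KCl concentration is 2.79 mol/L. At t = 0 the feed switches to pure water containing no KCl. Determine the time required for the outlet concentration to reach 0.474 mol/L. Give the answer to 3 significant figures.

75.7 s

Species balance: V dC/dt = Q(C_in − C) ⇒ τ = V/Q = 42.712 s.
C(t) = C_in + (C₀ − C_in) e^(−t/τ). Set C = 0.474 and solve for t:
e^(−t/τ) = (C − C_in)/(C₀ − C_in) = (0.474 − 0)/(2.79 − 0) = 0.16989
t = −τ ln(…) = 42.712 × 1.7726 = 75.711 s.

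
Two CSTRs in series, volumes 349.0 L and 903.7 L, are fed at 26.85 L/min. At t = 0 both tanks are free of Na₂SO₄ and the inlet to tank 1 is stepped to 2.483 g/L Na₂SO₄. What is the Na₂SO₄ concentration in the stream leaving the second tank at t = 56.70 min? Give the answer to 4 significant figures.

Species balance on tank i: dCᵢ/dt = (Cᵢ₋₁ − Cᵢ)/τᵢ with τᵢ = Vᵢ/Q.
τ₁ = 349.0/26.85 = 12.9981 min; τ₂ = 903.7/26.85 = 33.6574 min.
Solving the cascade with C₁(0)=C₂(0)=0 gives C₂(t) = C_in[1 − (τ₁ e^(−t/τ₁) − τ₂ e^(−t/τ₂))/(τ₁ − τ₂)].
At t = 56.70: e^(−t/τ₁) = 0.0127508, e^(−t/τ₂) = 0.185514.
C₂ = 2.483·[1 − (12.9981·0.0127508 − 33.6574·0.185514)/(-20.6592)] = 2.483·0.705789 = 1.75247 g/L.

1.752 g/L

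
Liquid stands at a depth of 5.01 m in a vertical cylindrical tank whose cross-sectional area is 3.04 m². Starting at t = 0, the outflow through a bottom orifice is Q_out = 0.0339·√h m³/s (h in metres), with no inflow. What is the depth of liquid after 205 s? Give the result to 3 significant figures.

Unsteady balance on liquid volume: A dh/dt = −0.0339 √h.
This is separable: 2 d(√h)/dt = −0.0339/A, so √h = √h₀ − (0.0339/(2A)) t.
√h = √5.01 − 0.0339·205/(2·3.04) = 2.2383 − 1.1430 = 1.0953.
h = 1.0953² = 1.1997 m.

1.20 m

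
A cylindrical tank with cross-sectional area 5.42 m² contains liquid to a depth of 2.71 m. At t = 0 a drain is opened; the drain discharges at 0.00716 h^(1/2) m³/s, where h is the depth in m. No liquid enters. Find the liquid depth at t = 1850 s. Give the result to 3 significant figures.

0.180 m

A dh/dt = −Q_out = −0.00716 √h.
This is separable: 2 d(√h)/dt = −0.00716/A, so √h = √h₀ − (0.00716/(2A)) t.
√h = √2.71 − 0.00716·1850/(2·5.42) = 1.6462 − 1.2220 = 0.42425.
h = 0.42425² = 0.17999 m.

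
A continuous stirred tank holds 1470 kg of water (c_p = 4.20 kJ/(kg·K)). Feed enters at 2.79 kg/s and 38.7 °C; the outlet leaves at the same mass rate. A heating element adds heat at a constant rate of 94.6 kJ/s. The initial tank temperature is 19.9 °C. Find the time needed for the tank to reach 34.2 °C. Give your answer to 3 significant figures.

400 s

Unsteady energy balance on the tank contents: M c_p dT/dt = ṁ c_p (T_in − T) + 94.6.
τ = M/ṁ = 526.88 s; T_ss = T_in + Q̇/(ṁ c_p) = 46.773 °C.
T(t) = T_ss + (T₀ − T_ss) e^(−t/τ). Set T = 34.2:
e^(−t/τ) = (34.2 − 46.773)/(19.9 − 46.773) = 0.46787
t = −526.88 · ln(0.46787) = 400.20 s.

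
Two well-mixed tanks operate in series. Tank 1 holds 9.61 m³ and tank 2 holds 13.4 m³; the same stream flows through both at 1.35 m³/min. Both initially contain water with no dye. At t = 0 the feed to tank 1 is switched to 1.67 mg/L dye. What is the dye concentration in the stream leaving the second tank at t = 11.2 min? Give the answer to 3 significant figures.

0.638 mg/L

Each tank obeys Vᵢ dCᵢ/dt = Q(Cᵢ₋₁ − Cᵢ), so τᵢ = Vᵢ/Q.
τ₁ = 9.61/1.35 = 7.1185 min; τ₂ = 13.4/1.35 = 9.9259 min.
Tank 1: C₁ = C_in(1 − e^(−t/τ₁)). Tank 2 (τ₁ ≠ τ₂): C₂ = C_in[1 − (τ₁ e^(−t/τ₁) − τ₂ e^(−t/τ₂))/(τ₁ − τ₂)].
At t = 11.2: e^(−t/τ₁) = 0.20735, e^(−t/τ₂) = 0.32356.
C₂ = 1.67·[1 − (7.1185·0.20735 − 9.9259·0.32356)/(-2.8074)] = 1.67·0.38175 = 0.63753 mg/L.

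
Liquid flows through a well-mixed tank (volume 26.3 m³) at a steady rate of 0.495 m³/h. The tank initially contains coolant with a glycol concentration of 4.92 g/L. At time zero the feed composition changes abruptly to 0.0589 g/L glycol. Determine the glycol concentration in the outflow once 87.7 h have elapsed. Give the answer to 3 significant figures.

0.992 g/L

Mass balance on the solute (V constant): V dC/dt = Q(C_in − C).
Time constant τ = V/Q = 26.3/0.495 = 53.131 h.
This is linear first-order; C(t) = C_in + (C₀ − C_in) e^(−t/τ).
C(87.7) = 0.0589 + (4.92 − 0.0589)·e^(−87.7/53.131) = 0.0589 + (4.8611)·0.19193 = 0.99189 g/L.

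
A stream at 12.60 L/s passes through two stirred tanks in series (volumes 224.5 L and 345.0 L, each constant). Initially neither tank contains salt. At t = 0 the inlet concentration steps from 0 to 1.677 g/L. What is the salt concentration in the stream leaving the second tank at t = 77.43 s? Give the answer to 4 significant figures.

1.434 g/L

Species balance on tank i: dCᵢ/dt = (Cᵢ₋₁ − Cᵢ)/τᵢ with τᵢ = Vᵢ/Q.
τ₁ = 224.5/12.60 = 17.8175 s; τ₂ = 345.0/12.60 = 27.3810 s.
Tank 1: C₁ = C_in(1 − e^(−t/τ₁)). Tank 2 (τ₁ ≠ τ₂): C₂ = C_in[1 − (τ₁ e^(−t/τ₁) − τ₂ e^(−t/τ₂))/(τ₁ − τ₂)].
At t = 77.43: e^(−t/τ₁) = 0.0129619, e^(−t/τ₂) = 0.0591382.
C₂ = 1.677·[1 − (17.8175·0.0129619 − 27.3810·0.0591382)/(-9.56349)] = 1.677·0.854832 = 1.43355 g/L.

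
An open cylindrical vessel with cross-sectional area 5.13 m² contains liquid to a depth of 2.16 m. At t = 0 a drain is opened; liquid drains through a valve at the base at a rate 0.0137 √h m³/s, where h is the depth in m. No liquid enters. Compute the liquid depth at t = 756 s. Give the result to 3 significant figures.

Volume balance on the tank: A dh/dt = −0.0137 √h.
Separate and integrate: 2(√h − √h₀) = −(0.0137/A) t.
√h = √2.16 − 0.0137·756/(2·5.13) = 1.4697 − 1.0095 = 0.46022.
h = 0.46022² = 0.21180 m.

0.212 m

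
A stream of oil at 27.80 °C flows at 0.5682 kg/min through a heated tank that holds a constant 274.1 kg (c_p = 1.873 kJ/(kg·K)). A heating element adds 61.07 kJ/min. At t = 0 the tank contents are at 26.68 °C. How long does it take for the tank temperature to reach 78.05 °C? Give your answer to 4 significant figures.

1015 min

Unsteady energy balance on the tank contents: M c_p dT/dt = ṁ c_p (T_in − T) + 61.07.
τ = M/ṁ = 482.401 min; T_ss = T_in + Q̇/(ṁ c_p) = 85.1837 °C.
T(t) = T_ss + (T₀ − T_ss) e^(−t/τ). Set T = 78.05:
e^(−t/τ) = (78.05 − 85.1837)/(26.68 − 85.1837) = 0.121937
t = −482.401 · ln(0.121937) = 1015.09 min.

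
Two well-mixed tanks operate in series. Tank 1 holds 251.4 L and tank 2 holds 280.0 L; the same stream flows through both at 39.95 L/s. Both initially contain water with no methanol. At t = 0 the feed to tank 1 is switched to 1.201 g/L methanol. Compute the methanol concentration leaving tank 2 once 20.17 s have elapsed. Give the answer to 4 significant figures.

0.9676 g/L

Time constants: τᵢ = Vᵢ/Q for each well-mixed tank.
τ₁ = 251.4/39.95 = 6.29287 s; τ₂ = 280.0/39.95 = 7.00876 s.
Tank 1: C₁ = C_in(1 − e^(−t/τ₁)). Tank 2 (τ₁ ≠ τ₂): C₂ = C_in[1 − (τ₁ e^(−t/τ₁) − τ₂ e^(−t/τ₂))/(τ₁ − τ₂)].
At t = 20.17: e^(−t/τ₁) = 0.0405501, e^(−t/τ₂) = 0.0562569.
C₂ = 1.201·[1 − (6.29287·0.0405501 − 7.00876·0.0562569)/(-0.715895)] = 1.201·0.805677 = 0.967618 g/L.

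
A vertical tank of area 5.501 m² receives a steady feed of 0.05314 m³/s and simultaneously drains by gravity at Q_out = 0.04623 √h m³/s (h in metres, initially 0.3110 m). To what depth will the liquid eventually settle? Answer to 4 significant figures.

Level balance: A dh/dt = 0.05314 − 0.04623 √h. Setting dh/dt = 0:
Q_in = 0.04623 √h_ss ⇒ √h_ss = 0.05314/0.04623 = 1.14947.
h_ss = 1.14947² = 1.32128 m. (Since h₀ = 0.3110 m < h_ss, the level will rise toward this value.)

1.321 m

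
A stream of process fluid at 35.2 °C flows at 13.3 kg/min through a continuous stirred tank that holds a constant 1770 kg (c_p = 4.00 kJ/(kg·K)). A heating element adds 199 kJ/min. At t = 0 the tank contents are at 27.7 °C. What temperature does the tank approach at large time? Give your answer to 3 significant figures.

Unsteady energy balance on the tank contents: M c_p dT/dt = ṁ c_p (T_in − T) + 199.
At steady state dT/dt = 0 ⇒ T_ss = T_in + Q̇/(ṁ c_p) = 35.2 + 199/(13.3·4.00) = 38.941 °C.

38.9 °C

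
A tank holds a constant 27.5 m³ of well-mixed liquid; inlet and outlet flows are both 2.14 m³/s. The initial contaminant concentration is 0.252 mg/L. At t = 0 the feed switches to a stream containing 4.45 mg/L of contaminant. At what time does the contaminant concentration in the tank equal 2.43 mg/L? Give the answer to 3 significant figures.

Unsteady species balance (constant V, well mixed): V dC/dt = Q(C_in − C), so τ = V/Q = 12.850 s.
C(t) = C_in + (C₀ − C_in) e^(−t/τ). Set C = 2.43 and solve for t:
e^(−t/τ) = (C − C_in)/(C₀ − C_in) = (2.43 − 4.45)/(0.252 − 4.45) = 0.48118
t = −τ ln(…) = 12.850 × 0.73151 = 9.4003 s.

9.40 s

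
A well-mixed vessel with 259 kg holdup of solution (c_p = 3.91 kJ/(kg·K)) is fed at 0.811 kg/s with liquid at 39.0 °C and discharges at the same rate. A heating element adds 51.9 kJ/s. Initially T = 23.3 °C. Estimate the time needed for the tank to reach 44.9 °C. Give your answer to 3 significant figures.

358 s

M c_p dT/dt = ṁ c_p (T_in − T) + Q̇.
τ = M/ṁ = 319.36 s; T_ss = T_in + Q̇/(ṁ c_p) = 55.367 °C.
T(t) = T_ss + (T₀ − T_ss) e^(−t/τ). Set T = 44.9:
e^(−t/τ) = (44.9 − 55.367)/(23.3 − 55.367) = 0.32641
t = −319.36 · ln(0.32641) = 357.55 s.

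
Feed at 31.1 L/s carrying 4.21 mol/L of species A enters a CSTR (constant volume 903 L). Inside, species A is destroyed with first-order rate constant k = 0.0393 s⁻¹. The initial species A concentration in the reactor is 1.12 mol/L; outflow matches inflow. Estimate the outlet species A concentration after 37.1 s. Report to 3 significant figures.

Accumulation = in − out − consumed: V dC/dt = Q C_in − Q C − k V C.
dC/dt = (Q/V) C_in − (Q/V + k) C; effective rate a = Q/V + k = 0.034441 + 0.0393 = 0.073741 s⁻¹.
C_ss = Q C_in/(Q + kV) = 1.9663 mol/L; C(t) = C_ss + (C₀ − C_ss) e^(−a t).
C(37.1) = 1.9663 + (-0.84629)·e^(−0.073741·37.1) = 1.9663 + (-0.84629)·0.064843 = 1.9114 mol/L.

1.91 mol/L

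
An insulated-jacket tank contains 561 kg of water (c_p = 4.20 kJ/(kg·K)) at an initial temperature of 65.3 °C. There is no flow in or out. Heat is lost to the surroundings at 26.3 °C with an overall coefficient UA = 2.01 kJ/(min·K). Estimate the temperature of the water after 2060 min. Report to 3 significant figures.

33.0 °C

M c_p dT/dt = −UA(T − T_amb).
dT/dt = (T_ss − T)/τ with T_ss = T_amb = 26.300 °C, τ = M c_p/UA = 561·4.20/2.01 = 1172.2 min.
T approaches T_ss exponentially: T(t) = T_ss + (T₀ − T_ss) e^(−t/τ).
T(2060) = 26.300 + (39.000)·0.17251 = 33.028 °C.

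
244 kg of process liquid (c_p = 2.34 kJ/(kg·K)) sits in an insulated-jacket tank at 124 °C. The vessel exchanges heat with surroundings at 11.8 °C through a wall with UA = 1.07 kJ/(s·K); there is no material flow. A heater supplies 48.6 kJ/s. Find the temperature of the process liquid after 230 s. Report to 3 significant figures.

First-law balance (no shaft work): M c_p dT/dt = −UA(T − T_amb) + Q̇.
dT/dt = (T_ss − T)/τ with T_ss = T_amb + Q̇/UA = 11.8 + 48.6/1.07 = 57.221 °C, τ = M c_p/UA = 244·2.34/1.07 = 533.61 s.
T approaches T_ss exponentially: T(t) = T_ss + (T₀ − T_ss) e^(−t/τ).
T(230) = 57.221 + (66.779)·0.64984 = 100.62 °C.

101 °C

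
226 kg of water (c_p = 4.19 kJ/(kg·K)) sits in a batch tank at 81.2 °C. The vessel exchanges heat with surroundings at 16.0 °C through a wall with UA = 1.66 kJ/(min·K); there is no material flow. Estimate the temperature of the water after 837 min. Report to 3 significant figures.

31.0 °C

Lumped-capacitance energy balance: M c_p dT/dt = UA(T_amb − T).
dT/dt = (T_ss − T)/τ with T_ss = T_amb = 16.000 °C, τ = M c_p/UA = 226·4.19/1.66 = 570.45 min.
This is linear first-order; T(t) = T_ss + (T₀ − T_ss) e^(−t/τ).
T(837) = 16.000 + (65.200)·0.23055 = 31.032 °C.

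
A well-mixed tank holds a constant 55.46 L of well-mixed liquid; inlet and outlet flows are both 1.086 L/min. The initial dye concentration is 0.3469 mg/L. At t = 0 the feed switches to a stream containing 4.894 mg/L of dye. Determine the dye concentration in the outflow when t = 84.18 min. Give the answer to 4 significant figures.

Transient balance on the dissolved component: V dC/dt = Q(C_in − C).
Rewrite as dC/dt + C/τ = C_in/τ, τ = V/Q = 51.0681 min.
C approaches C_in exponentially: C(t) = C_in + (C₀ − C_in) e^(−t/τ).
C(84.18) = 4.894 + (0.3469 − 4.894)·e^(−84.18/51.0681) = 4.894 + (-4.54710)·0.192360 = 4.01932 mg/L.

4.019 mg/L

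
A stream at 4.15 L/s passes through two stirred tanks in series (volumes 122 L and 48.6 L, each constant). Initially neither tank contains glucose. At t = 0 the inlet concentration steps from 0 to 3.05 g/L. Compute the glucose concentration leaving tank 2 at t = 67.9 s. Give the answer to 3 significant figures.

2.55 g/L

Species balance on tank i: dCᵢ/dt = (Cᵢ₋₁ − Cᵢ)/τᵢ with τᵢ = Vᵢ/Q.
τ₁ = 122/4.15 = 29.398 s; τ₂ = 48.6/4.15 = 11.711 s.
Tank 1: C₁ = C_in(1 − e^(−t/τ₁)). Tank 2 (τ₁ ≠ τ₂): C₂ = C_in[1 − (τ₁ e^(−t/τ₁) − τ₂ e^(−t/τ₂))/(τ₁ − τ₂)].
At t = 67.9: e^(−t/τ₁) = 0.099290, e^(−t/τ₂) = 0.0030335.
C₂ = 3.05·[1 − (29.398·0.099290 − 11.711·0.0030335)/(17.687)] = 3.05·0.83698 = 2.5528 g/L.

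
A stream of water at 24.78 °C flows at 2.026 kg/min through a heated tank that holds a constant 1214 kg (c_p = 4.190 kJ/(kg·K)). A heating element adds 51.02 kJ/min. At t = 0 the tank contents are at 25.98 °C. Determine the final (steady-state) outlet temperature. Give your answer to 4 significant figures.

30.79 °C

Heat balance on the well-mixed liquid: M c_p dT/dt = ṁ c_p (T_in − T) + 51.02.
At steady state dT/dt = 0 ⇒ T_ss = T_in + Q̇/(ṁ c_p) = 24.78 + 51.02/(2.026·4.190) = 30.7902 °C.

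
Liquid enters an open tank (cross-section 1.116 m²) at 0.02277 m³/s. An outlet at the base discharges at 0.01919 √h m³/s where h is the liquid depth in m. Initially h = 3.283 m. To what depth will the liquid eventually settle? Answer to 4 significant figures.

Level balance: A dh/dt = 0.02277 − 0.01919 √h. Setting dh/dt = 0:
Q_in = 0.01919 √h_ss ⇒ √h_ss = 0.02277/0.01919 = 1.18656.
h_ss = 1.18656² = 1.40791 m. (Since h₀ = 3.283 m > h_ss, the level will fall toward this value.)

1.408 m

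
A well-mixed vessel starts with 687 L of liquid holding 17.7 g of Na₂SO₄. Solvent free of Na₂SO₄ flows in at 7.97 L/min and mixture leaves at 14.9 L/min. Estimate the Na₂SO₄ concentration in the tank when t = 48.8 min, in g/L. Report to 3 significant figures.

0.0118 g/L

Let m(t) be the amount of Na₂SO₄. Volume: V(t) = V₀ + (Q_in − Q_out) t = 687 − 6.9300 t; V(48.8) = 348.82 L.
Species balance (pure solvent in): dm/dt = −Q_out · m/V(t).
Separate: dm/m = −Q_out dt/V(t) ⇒ ln(m/m₀) = −(Q_out/(Q_in−Q_out)) ln(V/V₀).
m = m₀ (V₀/V)^(Q_out/(Q_in−Q_out)) = 17.7 × (687/348.82)^(-2.1501) = 4.1217 g.
C = m/V = 4.1217/348.82 = 0.011816 g/L.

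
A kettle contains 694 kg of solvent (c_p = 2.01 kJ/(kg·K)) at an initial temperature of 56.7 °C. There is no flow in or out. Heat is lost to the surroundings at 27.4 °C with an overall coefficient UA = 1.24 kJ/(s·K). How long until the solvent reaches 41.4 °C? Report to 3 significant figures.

831 s

M c_p dT/dt = −UA(T − T_amb).
τ = M c_p/UA = 1125.0 s; T_ss = T_amb = 27.400 °C.
T(t) = T_ss + (T₀ − T_ss)e^(−t/τ); set T = 41.4:
t = −τ ln[(T − T_ss)/(T₀ − T_ss)] = −1125.0 · ln(0.47782) = 830.81 s.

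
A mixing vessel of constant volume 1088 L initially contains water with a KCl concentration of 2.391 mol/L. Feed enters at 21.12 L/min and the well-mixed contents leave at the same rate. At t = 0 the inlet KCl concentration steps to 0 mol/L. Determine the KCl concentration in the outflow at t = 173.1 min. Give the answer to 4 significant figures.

0.08304 mol/L

Mass balance on the solute (V constant): V dC/dt = Q(C_in − C).
So dC/dt = (C_in − C)/τ with τ = V/Q = 1088/21.12 = 51.5152 min.
C approaches C_in exponentially: C(t) = C_in + (C₀ − C_in) e^(−t/τ).
C(173.1) = 0 + (2.391 − 0)·e^(−173.1/51.5152) = 0 + (2.39100)·0.0347291 = 0.0830373 mol/L.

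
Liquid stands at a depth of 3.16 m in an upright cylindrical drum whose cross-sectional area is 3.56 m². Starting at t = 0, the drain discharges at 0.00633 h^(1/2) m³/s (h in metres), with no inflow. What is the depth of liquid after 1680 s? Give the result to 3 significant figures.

0.0807 m

A dh/dt = −Q_out = −0.00633 √h.
Separate and integrate: 2(√h − √h₀) = −(0.00633/A) t.
√h = √3.16 − 0.00633·1680/(2·3.56) = 1.7776 − 1.4936 = 0.28404.
h = 0.28404² = 0.080681 m.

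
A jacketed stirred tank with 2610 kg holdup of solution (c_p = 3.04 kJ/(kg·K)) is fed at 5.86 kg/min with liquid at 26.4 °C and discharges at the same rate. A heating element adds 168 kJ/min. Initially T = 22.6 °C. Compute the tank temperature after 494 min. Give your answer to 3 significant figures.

M c_p dT/dt = ṁ c_p (T_in − T) + Q̇.
τ = M/ṁ = 445.39 min; T_ss = T_in + Q̇/(ṁ c_p) = 26.4 + 168/(5.86·3.04) = 35.831 °C.
Solution: T(t) = T_ss + (T₀ − T_ss) e^(−t/τ).
T(494) = 35.831 + (-13.231)·e^(−494/445.39) = 35.831 + (-13.231)·0.32984 = 31.467 °C.

31.5 °C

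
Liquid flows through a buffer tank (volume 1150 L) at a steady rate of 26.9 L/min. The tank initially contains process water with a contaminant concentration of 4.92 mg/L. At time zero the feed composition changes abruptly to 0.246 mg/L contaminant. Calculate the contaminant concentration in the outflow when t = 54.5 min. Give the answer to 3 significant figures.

Mass balance on the solute (V constant): V dC/dt = Q(C_in − C).
Rewrite as dC/dt + C/τ = C_in/τ, τ = V/Q = 42.751 min.
Solution: C(t) = C_in + (C₀ − C_in) e^(−t/τ).
C(54.5) = 0.246 + (4.92 − 0.246)·e^(−54.5/42.751) = 0.246 + (4.6740)·0.27948 = 1.5523 mg/L.

1.55 mg/L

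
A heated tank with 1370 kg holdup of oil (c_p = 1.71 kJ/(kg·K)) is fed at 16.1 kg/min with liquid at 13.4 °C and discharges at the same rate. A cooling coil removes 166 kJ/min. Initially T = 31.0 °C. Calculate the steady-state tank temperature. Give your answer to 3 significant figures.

7.37 °C

Heat balance on the well-mixed liquid: M c_p dT/dt = ṁ c_p (T_in − T) − 166.
At steady state dT/dt = 0 ⇒ T_ss = T_in − Q̇/(ṁ c_p) = 13.4 − 166/(16.1·1.71) = 7.3704 °C.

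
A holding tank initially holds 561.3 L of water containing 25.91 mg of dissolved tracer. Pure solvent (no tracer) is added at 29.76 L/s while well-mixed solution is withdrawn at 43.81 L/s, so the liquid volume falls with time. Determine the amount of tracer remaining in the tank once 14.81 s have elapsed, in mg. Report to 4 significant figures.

Let m(t) be the amount of tracer. Volume: V(t) = V₀ + (Q_in − Q_out) t = 561.3 − 14.0500 t; V(14.81) = 353.219 L.
Solute balance: dm/dt = 0 − Q_out C = −Q_out m/V(t).
Separate: dm/m = −Q_out dt/V(t) ⇒ ln(m/m₀) = −(Q_out/(Q_in−Q_out)) ln(V/V₀).
m = m₀ (V₀/V)^(Q_out/(Q_in−Q_out)) = 25.91 × (561.3/353.219)^(-3.11815) = 6.11295 mg.

6.113 mg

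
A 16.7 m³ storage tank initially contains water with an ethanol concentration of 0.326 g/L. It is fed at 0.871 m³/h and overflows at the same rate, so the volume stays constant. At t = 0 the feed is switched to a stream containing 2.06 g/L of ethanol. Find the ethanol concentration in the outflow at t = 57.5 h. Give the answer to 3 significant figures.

Mass balance on the solute (V constant): V dC/dt = Q(C_in − C).
Rewrite as dC/dt + C/τ = C_in/τ, τ = V/Q = 19.173 h.
This is linear first-order; C(t) = C_in + (C₀ − C_in) e^(−t/τ).
C(57.5) = 2.06 + (0.326 − 2.06)·e^(−57.5/19.173) = 2.06 + (-1.7340)·0.049839 = 1.9736 g/L.

1.97 g/L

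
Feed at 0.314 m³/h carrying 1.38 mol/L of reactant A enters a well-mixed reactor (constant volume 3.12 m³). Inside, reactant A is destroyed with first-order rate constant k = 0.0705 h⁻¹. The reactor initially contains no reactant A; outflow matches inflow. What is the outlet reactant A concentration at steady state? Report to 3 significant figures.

0.812 mol/L

Species balance: V dC/dt = Q C_in − Q C − k V C.
At steady state: 0 = Q C_in − (Q + kV) C_ss, so C_ss = Q C_in/(Q + kV).
C_ss = 0.314·1.38/(0.314 + 0.0705·3.12) = 0.43332/0.53396 = 0.81152 mol/L.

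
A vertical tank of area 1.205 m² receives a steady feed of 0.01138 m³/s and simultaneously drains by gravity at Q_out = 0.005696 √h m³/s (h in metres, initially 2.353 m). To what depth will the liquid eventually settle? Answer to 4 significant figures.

3.992 m

A dh/dt = Q_in − 0.005696 √h. Steady state requires inflow = outflow:
Q_in = 0.005696 √h_ss ⇒ √h_ss = 0.01138/0.005696 = 1.99789.
h_ss = 1.99789² = 3.99158 m. (Since h₀ = 2.353 m < h_ss, the level will rise toward this value.)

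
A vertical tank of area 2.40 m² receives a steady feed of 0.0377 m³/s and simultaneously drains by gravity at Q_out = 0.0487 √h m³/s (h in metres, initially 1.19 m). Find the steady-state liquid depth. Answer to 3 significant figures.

0.599 m

A dh/dt = Q_in − 0.0487 √h. Steady state requires inflow = outflow:
Q_in = 0.0487 √h_ss ⇒ √h_ss = 0.0377/0.0487 = 0.77413.
h_ss = 0.77413² = 0.59927 m. (Since h₀ = 1.19 m > h_ss, the level will fall toward this value.)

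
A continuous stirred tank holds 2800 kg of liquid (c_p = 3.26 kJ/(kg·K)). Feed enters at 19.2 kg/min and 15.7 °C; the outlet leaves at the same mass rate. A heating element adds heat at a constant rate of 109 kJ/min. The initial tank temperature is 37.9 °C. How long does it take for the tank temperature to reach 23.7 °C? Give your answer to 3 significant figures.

173 min

M c_p dT/dt = ṁ c_p (T_in − T) + Q̇.
τ = M/ṁ = 145.83 min; T_ss = T_in + Q̇/(ṁ c_p) = 17.441 °C.
T(t) = T_ss + (T₀ − T_ss) e^(−t/τ). Set T = 23.7:
e^(−t/τ) = (23.7 − 17.441)/(37.9 − 17.441) = 0.30591
t = −145.83 · ln(0.30591) = 172.73 min.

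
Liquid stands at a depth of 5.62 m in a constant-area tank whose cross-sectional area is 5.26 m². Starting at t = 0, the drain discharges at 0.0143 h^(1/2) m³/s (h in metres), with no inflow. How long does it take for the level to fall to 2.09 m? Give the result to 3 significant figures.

680 s

A dh/dt = −Q_out = −0.0143 √h.
Separate and integrate: 2(√h − √h₀) = −(0.0143/A) t.
t = 2A(√h₀ − √h)/0.0143 = 2·5.26·(√5.62 − √2.09)/0.0143
  = 10.520 × (2.3707 − 1.4457) / 0.0143 = 680.47 s.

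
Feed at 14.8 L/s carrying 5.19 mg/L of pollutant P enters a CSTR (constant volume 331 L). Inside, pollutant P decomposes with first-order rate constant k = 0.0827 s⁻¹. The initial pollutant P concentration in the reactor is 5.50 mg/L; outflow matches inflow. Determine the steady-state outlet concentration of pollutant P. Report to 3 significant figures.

Accumulation = in − out − consumed: V dC/dt = Q C_in − Q C − k V C.
At steady state: 0 = Q C_in − (Q + kV) C_ss, so C_ss = Q C_in/(Q + kV).
C_ss = 14.8·5.19/(14.8 + 0.0827·331) = 76.812/42.174 = 1.8213 mg/L.

1.82 mg/L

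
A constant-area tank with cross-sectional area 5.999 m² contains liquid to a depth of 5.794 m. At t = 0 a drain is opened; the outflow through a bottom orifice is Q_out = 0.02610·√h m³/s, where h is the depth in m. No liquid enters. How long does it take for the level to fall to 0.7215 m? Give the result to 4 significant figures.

716.0 s

A dh/dt = −Q_out = −0.02610 √h.
∫ h^(−1/2) dh = −(0.02610/A) ∫ dt, giving 2√h = 2√h₀ − (0.02610/A) t.
t = 2A(√h₀ − √h)/0.02610 = 2·5.999·(√5.794 − √0.7215)/0.02610
  = 11.9980 × (2.40707 − 0.849412) / 0.02610 = 716.047 s.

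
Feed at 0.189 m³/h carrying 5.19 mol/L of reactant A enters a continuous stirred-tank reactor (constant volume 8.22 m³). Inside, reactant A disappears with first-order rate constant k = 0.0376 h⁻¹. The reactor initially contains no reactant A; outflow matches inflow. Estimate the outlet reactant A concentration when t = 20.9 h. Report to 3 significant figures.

1.41 mol/L

Species balance: V dC/dt = Q C_in − Q C − k V C.
dC/dt = (Q/V) C_in − (Q/V + k) C; effective rate a = Q/V + k = 0.022993 + 0.0376 = 0.060593 h⁻¹.
C_ss = Q C_in/(Q + kV) = 1.9694 mol/L; C(t) = C_ss + (C₀ − C_ss) e^(−a t).
C(20.9) = 1.9694 + (-1.9694)·e^(−0.060593·20.9) = 1.9694 + (-1.9694)·0.28185 = 1.4143 mol/L.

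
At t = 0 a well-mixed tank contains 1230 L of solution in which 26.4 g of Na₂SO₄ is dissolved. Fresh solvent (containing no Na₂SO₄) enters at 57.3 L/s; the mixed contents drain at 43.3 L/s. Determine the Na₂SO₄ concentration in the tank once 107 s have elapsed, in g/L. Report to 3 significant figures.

0.000824 g/L

Let m(t) be the amount of Na₂SO₄. Volume: V(t) = V₀ + (Q_in − Q_out) t = 1230 + 14.000 t; V(107) = 2728.0 L.
No Na₂SO₄ enters, so dm/dt = −Q_out · (m/V).
dm/m = −Q_out dt/(V₀ + 14.000 t); integrating gives ln(m/m₀) = −(Q_out/(Q_in−Q_out)) ln(V/V₀).
m = m₀ (V₀/V)^(Q_out/(Q_in−Q_out)) = 26.4 × (1230/2728.0)^(3.0929) = 2.2473 g.
C = m/V = 2.2473/2728.0 = 0.00082379 g/L.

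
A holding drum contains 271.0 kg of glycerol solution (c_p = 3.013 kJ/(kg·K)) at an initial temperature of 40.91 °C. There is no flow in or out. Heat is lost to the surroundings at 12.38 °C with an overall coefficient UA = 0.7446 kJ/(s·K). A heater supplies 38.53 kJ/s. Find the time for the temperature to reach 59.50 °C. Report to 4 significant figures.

1769 s

M c_p dT/dt = −UA(T − T_amb) + Q̇.
τ = M c_p/UA = 1096.59 s; T_ss = T_amb + Q̇/UA = 12.38 + 38.53/0.7446 = 64.1259 °C.
T(t) = T_ss + (T₀ − T_ss)e^(−t/τ); set T = 59.50:
t = −τ ln[(T − T_ss)/(T₀ − T_ss)] = −1096.59 · ln(0.199256) = 1768.99 s.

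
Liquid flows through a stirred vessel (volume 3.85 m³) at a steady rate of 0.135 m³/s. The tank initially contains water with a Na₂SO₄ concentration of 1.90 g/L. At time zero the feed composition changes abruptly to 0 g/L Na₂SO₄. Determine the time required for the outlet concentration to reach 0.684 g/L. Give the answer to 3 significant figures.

29.1 s

Species balance: V dC/dt = Q(C_in − C) ⇒ τ = V/Q = 28.519 s.
C(t) = C_in + (C₀ − C_in) e^(−t/τ). Set C = 0.684 and solve for t:
e^(−t/τ) = (C − C_in)/(C₀ − C_in) = (0.684 − 0)/(1.90 − 0) = 0.36000
t = −τ ln(…) = 28.519 × 1.0217 = 29.136 s.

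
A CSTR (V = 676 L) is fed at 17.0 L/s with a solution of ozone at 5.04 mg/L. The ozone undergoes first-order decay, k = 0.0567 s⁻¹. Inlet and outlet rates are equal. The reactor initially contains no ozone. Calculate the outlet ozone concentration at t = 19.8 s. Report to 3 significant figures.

Species balance: V dC/dt = Q C_in − Q C − k V C.
This is linear with rate a = Q/V + k = 0.081848 s⁻¹.
C_ss = Q C_in/(Q + kV) = 1.5485 mg/L; C(t) = C_ss + (C₀ − C_ss) e^(−a t).
C(19.8) = 1.5485 + (-1.5485)·e^(−0.081848·19.8) = 1.5485 + (-1.5485)·0.19778 = 1.2423 mg/L.

1.24 mg/L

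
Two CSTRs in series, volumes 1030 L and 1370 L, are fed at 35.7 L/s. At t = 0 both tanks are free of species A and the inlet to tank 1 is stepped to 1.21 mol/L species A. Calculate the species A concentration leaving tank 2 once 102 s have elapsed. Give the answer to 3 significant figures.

Each tank obeys Vᵢ dCᵢ/dt = Q(Cᵢ₋₁ − Cᵢ), so τᵢ = Vᵢ/Q.
τ₁ = 1030/35.7 = 28.852 s; τ₂ = 1370/35.7 = 38.375 s.
Solving the cascade with C₁(0)=C₂(0)=0 gives C₂(t) = C_in[1 − (τ₁ e^(−t/τ₁) − τ₂ e^(−t/τ₂))/(τ₁ − τ₂)].
At t = 102: e^(−t/τ₁) = 0.029149, e^(−t/τ₂) = 0.070091.
C₂ = 1.21·[1 − (28.852·0.029149 − 38.375·0.070091)/(-9.5238)] = 1.21·0.80588 = 0.97511 mol/L.

0.975 mol/L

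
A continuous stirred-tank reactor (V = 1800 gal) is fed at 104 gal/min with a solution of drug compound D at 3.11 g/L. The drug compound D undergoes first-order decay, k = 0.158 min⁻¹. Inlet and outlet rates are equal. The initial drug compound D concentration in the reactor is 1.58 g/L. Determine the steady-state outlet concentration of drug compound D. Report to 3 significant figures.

V dC/dt = Q(C_in − C) − k V C.
At steady state: 0 = Q C_in − (Q + kV) C_ss, so C_ss = Q C_in/(Q + kV).
C_ss = 104·3.11/(104 + 0.158·1800) = 323.44/388.40 = 0.83275 g/L.

0.833 g/L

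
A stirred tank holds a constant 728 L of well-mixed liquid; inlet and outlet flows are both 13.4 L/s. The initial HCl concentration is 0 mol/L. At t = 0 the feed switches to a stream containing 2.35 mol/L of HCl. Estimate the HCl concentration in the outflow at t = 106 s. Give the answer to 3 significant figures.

2.02 mol/L

Unsteady species balance (constant V, well mixed): V dC/dt = Q(C_in − C).
Time constant τ = V/Q = 728/13.4 = 54.328 s.
Solution: C(t) = C_in + (C₀ − C_in) e^(−t/τ).
C(106) = 2.35 + (0 − 2.35)·e^(−106/54.328) = 2.35 + (-2.3500)·0.14212 = 2.0160 mol/L.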